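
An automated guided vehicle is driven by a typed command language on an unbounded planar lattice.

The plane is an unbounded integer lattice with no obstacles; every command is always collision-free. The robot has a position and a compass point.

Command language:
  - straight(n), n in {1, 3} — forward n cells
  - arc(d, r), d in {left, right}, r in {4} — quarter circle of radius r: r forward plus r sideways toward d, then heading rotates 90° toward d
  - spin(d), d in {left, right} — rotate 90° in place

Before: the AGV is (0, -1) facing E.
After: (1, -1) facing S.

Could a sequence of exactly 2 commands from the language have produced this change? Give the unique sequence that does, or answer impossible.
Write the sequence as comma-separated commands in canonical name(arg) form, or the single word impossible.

key: running spin(right) before straight(1) would end elsewhere — order is forced
t0: (0, -1) facing E
[1] after straight(1): (1, -1) facing E
[2] after spin(right): (1, -1) facing S
all 36 alternatives checked — unique.

straight(1), spin(right)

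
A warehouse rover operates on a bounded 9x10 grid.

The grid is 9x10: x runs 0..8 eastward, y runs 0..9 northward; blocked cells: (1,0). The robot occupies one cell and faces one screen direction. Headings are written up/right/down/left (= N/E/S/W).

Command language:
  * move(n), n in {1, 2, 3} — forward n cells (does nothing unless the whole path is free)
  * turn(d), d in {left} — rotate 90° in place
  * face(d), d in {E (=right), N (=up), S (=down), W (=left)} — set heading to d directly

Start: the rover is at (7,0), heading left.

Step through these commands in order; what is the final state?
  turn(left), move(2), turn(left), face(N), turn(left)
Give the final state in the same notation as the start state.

at (7,0), heading left

from: at (7,0), heading left
t=1 turn(left) ⇒ at (7,0), heading down
t=2 move(2) ⇒ at (7,0), heading down
t=3 turn(left) ⇒ at (7,0), heading right
t=4 face(N) ⇒ at (7,0), heading up
t=5 turn(left) ⇒ at (7,0), heading left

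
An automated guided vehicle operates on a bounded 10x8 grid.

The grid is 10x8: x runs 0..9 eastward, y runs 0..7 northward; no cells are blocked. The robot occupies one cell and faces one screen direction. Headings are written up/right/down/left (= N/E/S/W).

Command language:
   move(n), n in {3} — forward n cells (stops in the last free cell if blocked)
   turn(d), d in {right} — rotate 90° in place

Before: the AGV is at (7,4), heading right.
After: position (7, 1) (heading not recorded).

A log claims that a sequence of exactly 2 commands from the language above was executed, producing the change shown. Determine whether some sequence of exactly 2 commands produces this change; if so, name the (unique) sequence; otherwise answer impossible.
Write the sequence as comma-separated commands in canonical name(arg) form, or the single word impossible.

turn(right), move(3)

key: order matters: swapping turn(right) and move(3) lands elsewhere
t0: at (7,4), heading right
t=1 turn(right) ⇒ at (7,4), heading down
t=2 move(3) ⇒ at (7,1), heading down
no other 2-command option fits: unique.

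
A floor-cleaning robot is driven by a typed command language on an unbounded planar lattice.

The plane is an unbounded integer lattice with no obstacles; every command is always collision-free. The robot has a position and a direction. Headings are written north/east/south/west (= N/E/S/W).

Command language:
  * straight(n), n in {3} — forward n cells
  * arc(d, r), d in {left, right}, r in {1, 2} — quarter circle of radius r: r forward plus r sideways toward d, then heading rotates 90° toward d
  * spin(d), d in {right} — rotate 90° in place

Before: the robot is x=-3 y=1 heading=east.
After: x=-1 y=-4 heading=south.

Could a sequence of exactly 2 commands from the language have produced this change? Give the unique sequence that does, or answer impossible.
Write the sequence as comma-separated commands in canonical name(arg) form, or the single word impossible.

key: position moved to (-1,-4) AND the heading swung to S — translation plus rotation needed
initial: x=-3 y=1 heading=east
1. arc(right, 2) → x=-1 y=-1 heading=south
2. straight(3) → x=-1 y=-4 heading=south
uniquely the one of 36 2-step routes that fits.

arc(right, 2), straight(3)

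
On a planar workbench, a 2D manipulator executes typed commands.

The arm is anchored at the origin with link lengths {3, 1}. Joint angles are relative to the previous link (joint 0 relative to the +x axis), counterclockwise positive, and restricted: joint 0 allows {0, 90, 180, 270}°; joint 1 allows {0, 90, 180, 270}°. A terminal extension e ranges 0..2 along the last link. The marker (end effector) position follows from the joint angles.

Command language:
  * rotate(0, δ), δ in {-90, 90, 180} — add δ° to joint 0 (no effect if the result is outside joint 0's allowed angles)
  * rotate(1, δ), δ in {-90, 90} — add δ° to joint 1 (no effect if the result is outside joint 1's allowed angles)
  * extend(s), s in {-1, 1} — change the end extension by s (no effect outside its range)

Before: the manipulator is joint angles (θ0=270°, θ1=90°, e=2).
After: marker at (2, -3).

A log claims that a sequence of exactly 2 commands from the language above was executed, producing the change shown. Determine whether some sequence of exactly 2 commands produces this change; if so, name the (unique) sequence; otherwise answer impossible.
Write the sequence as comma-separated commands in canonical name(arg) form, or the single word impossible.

key: order matters: swapping extend(1) and extend(-1) lands elsewhere
initial: joint angles (θ0=270°, θ1=90°, e=2)
t=1 extend(1) ⇒ joint angles (θ0=270°, θ1=90°, e=2)
t=2 extend(-1) ⇒ joint angles (θ0=270°, θ1=90°, e=1)
no other 2-command option fits: unique.

extend(1), extend(-1)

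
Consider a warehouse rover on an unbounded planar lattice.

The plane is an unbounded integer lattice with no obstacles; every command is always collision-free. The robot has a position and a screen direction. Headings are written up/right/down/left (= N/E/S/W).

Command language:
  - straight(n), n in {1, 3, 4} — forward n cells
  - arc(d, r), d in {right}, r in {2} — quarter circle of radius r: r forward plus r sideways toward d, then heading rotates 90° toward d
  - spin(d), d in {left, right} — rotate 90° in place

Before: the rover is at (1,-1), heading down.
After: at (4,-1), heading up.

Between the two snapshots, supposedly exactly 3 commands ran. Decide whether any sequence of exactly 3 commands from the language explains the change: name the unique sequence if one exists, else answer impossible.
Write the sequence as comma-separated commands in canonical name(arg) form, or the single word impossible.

spin(left), straight(3), spin(left)

key: position moved to (4,-1) AND the heading swung to N — translation plus rotation needed
from: at (1,-1), heading down
step 1 (spin(left)): at (1,-1), heading right
step 2 (straight(3)): at (4,-1), heading right
step 3 (spin(left)): at (4,-1), heading up
no rival 3-sequence matches.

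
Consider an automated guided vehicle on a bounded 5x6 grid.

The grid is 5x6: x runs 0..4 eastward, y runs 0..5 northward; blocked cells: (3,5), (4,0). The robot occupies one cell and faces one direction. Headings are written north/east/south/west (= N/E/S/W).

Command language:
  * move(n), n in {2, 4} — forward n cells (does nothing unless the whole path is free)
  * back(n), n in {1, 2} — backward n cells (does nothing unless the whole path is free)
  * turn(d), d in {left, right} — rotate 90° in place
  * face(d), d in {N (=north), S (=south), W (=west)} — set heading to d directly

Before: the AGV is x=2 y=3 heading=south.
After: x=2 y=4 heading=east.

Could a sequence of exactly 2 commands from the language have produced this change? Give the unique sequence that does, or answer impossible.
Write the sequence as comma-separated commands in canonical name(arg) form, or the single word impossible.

back(1), turn(left)

key: position moved to (2,4) AND the heading swung to E — translation plus rotation needed
start: x=2 y=3 heading=south
[1] after back(1): x=2 y=4 heading=south
[2] after turn(left): x=2 y=4 heading=east
no rival 2-sequence matches.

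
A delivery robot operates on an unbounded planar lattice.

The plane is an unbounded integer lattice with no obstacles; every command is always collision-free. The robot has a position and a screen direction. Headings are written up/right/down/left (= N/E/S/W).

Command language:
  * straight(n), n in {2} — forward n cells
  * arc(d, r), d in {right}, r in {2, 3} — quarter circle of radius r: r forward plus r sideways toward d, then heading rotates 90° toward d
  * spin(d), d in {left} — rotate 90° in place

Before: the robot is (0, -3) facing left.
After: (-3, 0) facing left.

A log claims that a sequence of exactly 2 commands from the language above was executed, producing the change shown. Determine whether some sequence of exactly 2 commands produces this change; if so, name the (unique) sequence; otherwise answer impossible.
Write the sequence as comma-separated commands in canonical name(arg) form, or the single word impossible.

arc(right, 3), spin(left)

key: still facing W at the end — net rotation zero over 2 steps
from: (0, -3) facing left
[1] after arc(right, 3): (-3, 0) facing up
[2] after spin(left): (-3, 0) facing left
no other 2-command option fits: unique.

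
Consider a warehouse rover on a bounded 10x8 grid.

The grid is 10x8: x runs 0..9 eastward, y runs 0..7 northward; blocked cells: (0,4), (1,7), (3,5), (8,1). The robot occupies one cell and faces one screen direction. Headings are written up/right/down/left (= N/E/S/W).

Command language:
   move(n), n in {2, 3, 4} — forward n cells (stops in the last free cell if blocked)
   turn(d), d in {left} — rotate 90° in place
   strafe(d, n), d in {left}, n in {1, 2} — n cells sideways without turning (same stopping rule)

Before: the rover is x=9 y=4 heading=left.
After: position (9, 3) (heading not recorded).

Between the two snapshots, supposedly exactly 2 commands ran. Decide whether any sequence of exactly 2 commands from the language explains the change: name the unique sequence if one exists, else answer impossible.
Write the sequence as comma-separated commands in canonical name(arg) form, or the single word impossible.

key: running turn(left) before strafe(left, 1) would end elsewhere — order is forced
begin: x=9 y=4 heading=left
t=1 strafe(left, 1) ⇒ x=9 y=3 heading=left
t=2 turn(left) ⇒ x=9 y=3 heading=down
uniquely the one of 36 2-step routes that fits.

strafe(left, 1), turn(left)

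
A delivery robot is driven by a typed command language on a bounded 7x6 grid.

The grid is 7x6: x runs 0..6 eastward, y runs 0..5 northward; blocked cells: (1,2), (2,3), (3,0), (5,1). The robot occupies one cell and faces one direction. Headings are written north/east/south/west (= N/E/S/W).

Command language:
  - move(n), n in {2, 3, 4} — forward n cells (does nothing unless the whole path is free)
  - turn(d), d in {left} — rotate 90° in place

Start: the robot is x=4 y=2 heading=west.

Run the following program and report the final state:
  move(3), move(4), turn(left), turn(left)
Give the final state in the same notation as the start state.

start: x=4 y=2 heading=west
1. move(3) → x=4 y=2 heading=west
2. move(4) → x=4 y=2 heading=west
3. turn(left) → x=4 y=2 heading=south
4. turn(left) → x=4 y=2 heading=east

x=4 y=2 heading=east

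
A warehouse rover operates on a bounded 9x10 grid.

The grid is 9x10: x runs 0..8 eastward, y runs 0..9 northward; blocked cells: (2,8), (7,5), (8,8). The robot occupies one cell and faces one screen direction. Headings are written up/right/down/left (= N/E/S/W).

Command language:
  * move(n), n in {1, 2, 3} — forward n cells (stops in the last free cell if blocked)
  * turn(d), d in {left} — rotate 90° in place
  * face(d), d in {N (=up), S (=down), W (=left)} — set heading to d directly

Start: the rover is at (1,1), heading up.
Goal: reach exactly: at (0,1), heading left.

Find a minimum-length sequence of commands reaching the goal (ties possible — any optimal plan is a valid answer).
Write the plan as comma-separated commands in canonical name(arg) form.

turn(left), move(3)

start: at (1,1), heading up
t=1 turn(left) ⇒ at (1,1), heading left
t=2 move(3) ⇒ at (0,1), heading left
minimal: 2 command(s), checked below 2.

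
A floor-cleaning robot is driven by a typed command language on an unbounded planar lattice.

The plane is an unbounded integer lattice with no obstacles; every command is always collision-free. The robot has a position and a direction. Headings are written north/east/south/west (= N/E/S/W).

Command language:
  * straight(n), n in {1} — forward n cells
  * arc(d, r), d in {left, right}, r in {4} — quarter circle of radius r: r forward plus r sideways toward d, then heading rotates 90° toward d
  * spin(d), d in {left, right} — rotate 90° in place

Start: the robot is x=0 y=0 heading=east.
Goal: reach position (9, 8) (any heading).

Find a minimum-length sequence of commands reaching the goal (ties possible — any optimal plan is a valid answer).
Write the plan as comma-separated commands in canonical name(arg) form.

arc(left, 4), arc(right, 4), straight(1)

initial: x=0 y=0 heading=east
step 1 (arc(left, 4)): x=4 y=4 heading=north
step 2 (arc(right, 4)): x=8 y=8 heading=east
step 3 (straight(1)): x=9 y=8 heading=east
no 2-step plan works, so 3 is optimal.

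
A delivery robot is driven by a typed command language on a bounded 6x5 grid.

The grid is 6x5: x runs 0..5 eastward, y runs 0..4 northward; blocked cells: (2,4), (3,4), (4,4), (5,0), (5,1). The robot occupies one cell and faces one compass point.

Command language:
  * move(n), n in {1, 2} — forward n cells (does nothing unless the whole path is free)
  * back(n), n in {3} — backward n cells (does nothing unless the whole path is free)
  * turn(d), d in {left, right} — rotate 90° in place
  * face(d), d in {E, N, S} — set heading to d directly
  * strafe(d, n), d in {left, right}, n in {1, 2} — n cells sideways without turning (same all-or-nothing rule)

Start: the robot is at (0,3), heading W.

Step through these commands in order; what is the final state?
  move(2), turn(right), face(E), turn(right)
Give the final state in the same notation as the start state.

from: at (0,3), heading W
step 1 (move(2)): at (0,3), heading W
step 2 (turn(right)): at (0,3), heading N
step 3 (face(E)): at (0,3), heading E
step 4 (turn(right)): at (0,3), heading S

at (0,3), heading S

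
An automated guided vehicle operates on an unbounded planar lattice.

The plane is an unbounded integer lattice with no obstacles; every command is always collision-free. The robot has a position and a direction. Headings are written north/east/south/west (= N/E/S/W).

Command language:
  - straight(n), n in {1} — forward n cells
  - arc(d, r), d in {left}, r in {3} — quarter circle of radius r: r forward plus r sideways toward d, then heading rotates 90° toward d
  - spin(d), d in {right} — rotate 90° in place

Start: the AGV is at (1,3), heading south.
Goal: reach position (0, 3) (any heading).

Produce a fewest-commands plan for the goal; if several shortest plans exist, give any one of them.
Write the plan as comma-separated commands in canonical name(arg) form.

from: at (1,3), heading south
1. spin(right) → at (1,3), heading west
2. straight(1) → at (0,3), heading west
nothing shorter than 2 reaches the goal.

spin(right), straight(1)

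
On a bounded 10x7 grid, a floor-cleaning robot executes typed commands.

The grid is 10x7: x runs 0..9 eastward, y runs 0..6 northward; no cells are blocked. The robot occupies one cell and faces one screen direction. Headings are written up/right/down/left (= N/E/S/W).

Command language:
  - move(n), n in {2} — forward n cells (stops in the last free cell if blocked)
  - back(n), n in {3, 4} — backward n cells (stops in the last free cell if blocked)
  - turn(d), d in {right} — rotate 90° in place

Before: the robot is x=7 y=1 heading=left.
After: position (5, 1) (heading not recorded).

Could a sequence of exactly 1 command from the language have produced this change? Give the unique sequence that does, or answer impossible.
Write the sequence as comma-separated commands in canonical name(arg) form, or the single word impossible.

move(2)

start: x=7 y=1 heading=left
step 1 (move(2)): x=5 y=1 heading=left
no other 1-command option fits: unique.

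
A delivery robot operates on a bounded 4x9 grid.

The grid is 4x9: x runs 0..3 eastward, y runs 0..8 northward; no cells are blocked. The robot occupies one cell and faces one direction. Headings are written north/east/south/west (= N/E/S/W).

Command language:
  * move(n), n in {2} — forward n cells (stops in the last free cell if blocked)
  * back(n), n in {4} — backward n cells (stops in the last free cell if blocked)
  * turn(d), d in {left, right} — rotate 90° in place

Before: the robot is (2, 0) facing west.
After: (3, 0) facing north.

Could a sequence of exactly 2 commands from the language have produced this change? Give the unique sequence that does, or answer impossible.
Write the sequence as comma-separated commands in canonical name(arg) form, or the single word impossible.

key: cell and facing (now N) both changed — the 2 commands mix motion and turning
start: (2, 0) facing west
[1] after back(4): (3, 0) facing west
[2] after turn(right): (3, 0) facing north
all 16 alternatives checked — unique.

back(4), turn(right)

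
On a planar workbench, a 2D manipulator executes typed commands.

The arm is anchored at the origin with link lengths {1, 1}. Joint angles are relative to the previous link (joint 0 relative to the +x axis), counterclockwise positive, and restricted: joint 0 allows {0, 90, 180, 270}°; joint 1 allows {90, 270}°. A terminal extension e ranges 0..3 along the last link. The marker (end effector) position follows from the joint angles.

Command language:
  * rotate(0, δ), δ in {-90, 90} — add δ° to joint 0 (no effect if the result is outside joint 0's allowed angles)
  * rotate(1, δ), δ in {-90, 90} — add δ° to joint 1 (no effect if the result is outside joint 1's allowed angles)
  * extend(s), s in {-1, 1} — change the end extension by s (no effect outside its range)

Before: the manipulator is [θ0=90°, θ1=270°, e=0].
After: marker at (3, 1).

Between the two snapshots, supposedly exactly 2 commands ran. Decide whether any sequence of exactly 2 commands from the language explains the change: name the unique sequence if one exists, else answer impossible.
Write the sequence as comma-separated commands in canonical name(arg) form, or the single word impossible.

extend(1), extend(1)

initial: [θ0=90°, θ1=270°, e=0]
1. extend(1) → [θ0=90°, θ1=270°, e=1]
2. extend(1) → [θ0=90°, θ1=270°, e=2]
uniquely the one of 36 2-step routes that fits.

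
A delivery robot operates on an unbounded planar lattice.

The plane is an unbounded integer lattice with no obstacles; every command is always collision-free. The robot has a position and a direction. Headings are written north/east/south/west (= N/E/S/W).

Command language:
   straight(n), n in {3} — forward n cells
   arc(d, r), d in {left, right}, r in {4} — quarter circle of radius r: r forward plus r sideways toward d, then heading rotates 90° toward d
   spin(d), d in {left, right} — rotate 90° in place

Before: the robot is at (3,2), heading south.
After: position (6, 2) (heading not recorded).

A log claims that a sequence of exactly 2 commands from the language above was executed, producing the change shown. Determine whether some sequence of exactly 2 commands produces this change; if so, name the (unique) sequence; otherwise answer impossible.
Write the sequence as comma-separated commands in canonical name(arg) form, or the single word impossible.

key: order matters: swapping spin(left) and straight(3) lands elsewhere
from: at (3,2), heading south
[1] after spin(left): at (3,2), heading east
[2] after straight(3): at (6,2), heading east
no other 2-command option fits: unique.

spin(left), straight(3)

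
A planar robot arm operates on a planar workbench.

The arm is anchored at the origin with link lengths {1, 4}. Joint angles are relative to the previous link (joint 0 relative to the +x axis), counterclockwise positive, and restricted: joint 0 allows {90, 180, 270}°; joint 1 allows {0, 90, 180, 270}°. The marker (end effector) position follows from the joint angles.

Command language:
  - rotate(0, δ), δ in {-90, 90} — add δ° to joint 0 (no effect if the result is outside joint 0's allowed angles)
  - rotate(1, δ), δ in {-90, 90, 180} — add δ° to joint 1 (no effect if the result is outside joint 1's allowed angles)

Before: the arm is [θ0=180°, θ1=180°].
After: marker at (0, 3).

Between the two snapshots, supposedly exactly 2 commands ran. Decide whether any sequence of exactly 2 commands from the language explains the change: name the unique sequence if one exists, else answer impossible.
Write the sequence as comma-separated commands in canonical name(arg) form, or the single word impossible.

rotate(0, 90), rotate(0, 90)

initial: [θ0=180°, θ1=180°]
1. rotate(0, 90) → [θ0=270°, θ1=180°]
2. rotate(0, 90) → [θ0=270°, θ1=180°]
all 25 alternatives checked — unique.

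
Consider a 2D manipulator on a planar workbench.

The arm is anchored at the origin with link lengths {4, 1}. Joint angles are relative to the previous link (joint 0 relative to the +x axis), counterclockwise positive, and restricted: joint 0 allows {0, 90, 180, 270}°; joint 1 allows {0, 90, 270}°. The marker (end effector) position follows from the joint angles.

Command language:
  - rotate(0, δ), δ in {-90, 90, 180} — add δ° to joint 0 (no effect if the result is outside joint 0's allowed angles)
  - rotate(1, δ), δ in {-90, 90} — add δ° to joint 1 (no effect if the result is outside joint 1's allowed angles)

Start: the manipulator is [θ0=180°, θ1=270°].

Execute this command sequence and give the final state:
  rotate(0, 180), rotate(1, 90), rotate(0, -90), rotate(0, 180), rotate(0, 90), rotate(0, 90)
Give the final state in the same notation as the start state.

[θ0=270°, θ1=0°]

begin: [θ0=180°, θ1=270°]
[1] after rotate(0, 180): [θ0=0°, θ1=270°]
[2] after rotate(1, 90): [θ0=0°, θ1=0°]
[3] after rotate(0, -90): [θ0=270°, θ1=0°]
[4] after rotate(0, 180): [θ0=90°, θ1=0°]
[5] after rotate(0, 90): [θ0=180°, θ1=0°]
[6] after rotate(0, 90): [θ0=270°, θ1=0°]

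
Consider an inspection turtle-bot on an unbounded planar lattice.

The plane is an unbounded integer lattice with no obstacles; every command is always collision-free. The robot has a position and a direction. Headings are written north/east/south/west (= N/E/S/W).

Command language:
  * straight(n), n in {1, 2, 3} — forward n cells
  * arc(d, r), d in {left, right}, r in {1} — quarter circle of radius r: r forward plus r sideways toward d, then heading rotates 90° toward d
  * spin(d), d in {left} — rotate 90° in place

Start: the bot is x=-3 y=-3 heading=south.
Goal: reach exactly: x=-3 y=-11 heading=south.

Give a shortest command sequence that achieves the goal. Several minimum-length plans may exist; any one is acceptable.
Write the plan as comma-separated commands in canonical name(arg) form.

straight(2), straight(3), straight(3)

start: x=-3 y=-3 heading=south
1. straight(2) → x=-3 y=-5 heading=south
2. straight(3) → x=-3 y=-8 heading=south
3. straight(3) → x=-3 y=-11 heading=south
minimal: 3 command(s), checked below 3.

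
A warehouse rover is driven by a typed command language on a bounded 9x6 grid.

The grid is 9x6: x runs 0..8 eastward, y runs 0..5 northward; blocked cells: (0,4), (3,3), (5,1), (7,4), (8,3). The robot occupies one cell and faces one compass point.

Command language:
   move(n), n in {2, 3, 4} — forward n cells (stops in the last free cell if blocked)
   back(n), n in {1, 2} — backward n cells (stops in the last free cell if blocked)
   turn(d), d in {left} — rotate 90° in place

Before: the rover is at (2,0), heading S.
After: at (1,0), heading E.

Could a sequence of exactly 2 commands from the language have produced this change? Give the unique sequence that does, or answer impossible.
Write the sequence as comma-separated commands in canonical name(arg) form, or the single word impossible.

key: running back(1) before turn(left) would end elsewhere — order is forced
from: at (2,0), heading S
step 1 (turn(left)): at (2,0), heading E
step 2 (back(1)): at (1,0), heading E
all 36 alternatives checked — unique.

turn(left), back(1)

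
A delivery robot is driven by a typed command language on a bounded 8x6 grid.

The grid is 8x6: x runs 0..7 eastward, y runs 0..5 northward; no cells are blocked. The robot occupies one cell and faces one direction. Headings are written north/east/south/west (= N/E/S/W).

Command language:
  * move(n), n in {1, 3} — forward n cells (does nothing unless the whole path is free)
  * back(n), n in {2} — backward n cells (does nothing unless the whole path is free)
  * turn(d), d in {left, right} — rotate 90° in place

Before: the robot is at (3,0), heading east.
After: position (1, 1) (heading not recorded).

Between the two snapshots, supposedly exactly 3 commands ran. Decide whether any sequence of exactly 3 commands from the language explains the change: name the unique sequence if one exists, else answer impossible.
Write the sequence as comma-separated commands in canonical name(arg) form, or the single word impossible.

back(2), turn(left), move(1)

key: running move(1) before back(2) would end elsewhere — order is forced
t0: at (3,0), heading east
t=1 back(2) ⇒ at (1,0), heading east
t=2 turn(left) ⇒ at (1,0), heading north
t=3 move(1) ⇒ at (1,1), heading north
no rival 3-sequence matches.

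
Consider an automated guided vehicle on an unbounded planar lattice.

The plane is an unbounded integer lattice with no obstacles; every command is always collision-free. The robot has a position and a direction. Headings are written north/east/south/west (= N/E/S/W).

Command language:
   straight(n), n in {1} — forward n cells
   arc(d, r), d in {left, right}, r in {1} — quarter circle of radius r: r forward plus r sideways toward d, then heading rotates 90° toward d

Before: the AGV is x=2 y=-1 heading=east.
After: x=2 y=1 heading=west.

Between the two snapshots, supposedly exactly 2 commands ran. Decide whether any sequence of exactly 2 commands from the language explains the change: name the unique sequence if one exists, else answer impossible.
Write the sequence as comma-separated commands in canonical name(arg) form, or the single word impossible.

arc(left, 1), arc(left, 1)

key: cell and facing (now W) both changed — the 2 commands mix motion and turning
initial: x=2 y=-1 heading=east
1. arc(left, 1) → x=3 y=0 heading=north
2. arc(left, 1) → x=2 y=1 heading=west
no other 2-command option fits: unique.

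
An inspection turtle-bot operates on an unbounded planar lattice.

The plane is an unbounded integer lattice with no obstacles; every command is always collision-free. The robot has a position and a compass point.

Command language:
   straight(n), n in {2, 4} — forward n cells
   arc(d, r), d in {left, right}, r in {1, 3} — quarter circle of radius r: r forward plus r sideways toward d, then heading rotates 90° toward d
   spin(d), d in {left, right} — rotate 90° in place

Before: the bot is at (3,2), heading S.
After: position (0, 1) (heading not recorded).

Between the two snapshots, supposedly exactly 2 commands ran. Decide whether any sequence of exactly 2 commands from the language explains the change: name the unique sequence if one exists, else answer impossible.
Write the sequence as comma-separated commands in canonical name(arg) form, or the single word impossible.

key: running straight(2) before arc(right, 1) would end elsewhere — order is forced
t0: at (3,2), heading S
step 1 (arc(right, 1)): at (2,1), heading W
step 2 (straight(2)): at (0,1), heading W
all 64 alternatives checked — unique.

arc(right, 1), straight(2)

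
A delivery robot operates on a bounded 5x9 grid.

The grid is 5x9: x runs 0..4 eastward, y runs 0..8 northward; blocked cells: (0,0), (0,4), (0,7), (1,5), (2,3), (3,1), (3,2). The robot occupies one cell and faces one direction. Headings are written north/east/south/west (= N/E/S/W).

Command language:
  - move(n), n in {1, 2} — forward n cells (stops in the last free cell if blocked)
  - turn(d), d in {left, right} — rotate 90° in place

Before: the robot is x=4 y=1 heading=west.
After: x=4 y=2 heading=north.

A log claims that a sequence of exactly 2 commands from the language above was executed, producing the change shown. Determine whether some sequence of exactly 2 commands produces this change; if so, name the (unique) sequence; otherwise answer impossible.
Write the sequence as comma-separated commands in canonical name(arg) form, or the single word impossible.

turn(right), move(1)

key: running move(1) before turn(right) would end elsewhere — order is forced
from: x=4 y=1 heading=west
step 1 (turn(right)): x=4 y=1 heading=north
step 2 (move(1)): x=4 y=2 heading=north
no rival 2-sequence matches.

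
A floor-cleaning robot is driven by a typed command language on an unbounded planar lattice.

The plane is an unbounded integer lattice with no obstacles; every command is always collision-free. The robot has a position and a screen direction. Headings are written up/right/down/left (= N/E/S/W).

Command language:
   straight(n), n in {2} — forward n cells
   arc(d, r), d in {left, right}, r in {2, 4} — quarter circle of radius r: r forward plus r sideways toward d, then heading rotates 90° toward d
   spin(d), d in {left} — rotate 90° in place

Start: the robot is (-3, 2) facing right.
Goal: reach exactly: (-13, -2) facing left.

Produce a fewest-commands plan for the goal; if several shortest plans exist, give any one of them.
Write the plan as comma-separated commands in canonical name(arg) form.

t0: (-3, 2) facing right
t=1 arc(left, 2) ⇒ (-1, 4) facing up
t=2 arc(left, 4) ⇒ (-5, 8) facing left
t=3 arc(left, 4) ⇒ (-9, 4) facing down
t=4 straight(2) ⇒ (-9, 2) facing down
t=5 arc(right, 4) ⇒ (-13, -2) facing left
no 4-step plan works, so 5 is optimal.

arc(left, 2), arc(left, 4), arc(left, 4), straight(2), arc(right, 4)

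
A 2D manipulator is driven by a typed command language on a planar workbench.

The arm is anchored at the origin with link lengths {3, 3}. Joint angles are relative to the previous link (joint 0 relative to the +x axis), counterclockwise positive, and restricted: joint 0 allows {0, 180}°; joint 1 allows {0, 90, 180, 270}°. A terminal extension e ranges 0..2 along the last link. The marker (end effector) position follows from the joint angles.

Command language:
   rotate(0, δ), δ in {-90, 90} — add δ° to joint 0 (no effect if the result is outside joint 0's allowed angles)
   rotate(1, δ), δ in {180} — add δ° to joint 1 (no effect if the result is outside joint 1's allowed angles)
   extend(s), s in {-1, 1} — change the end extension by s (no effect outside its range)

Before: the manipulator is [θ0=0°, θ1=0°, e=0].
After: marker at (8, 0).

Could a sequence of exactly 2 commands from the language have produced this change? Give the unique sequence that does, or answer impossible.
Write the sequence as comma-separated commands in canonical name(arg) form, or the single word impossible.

extend(1), extend(1)

initial: [θ0=0°, θ1=0°, e=0]
t=1 extend(1) ⇒ [θ0=0°, θ1=0°, e=1]
t=2 extend(1) ⇒ [θ0=0°, θ1=0°, e=2]
no other 2-command option fits: unique.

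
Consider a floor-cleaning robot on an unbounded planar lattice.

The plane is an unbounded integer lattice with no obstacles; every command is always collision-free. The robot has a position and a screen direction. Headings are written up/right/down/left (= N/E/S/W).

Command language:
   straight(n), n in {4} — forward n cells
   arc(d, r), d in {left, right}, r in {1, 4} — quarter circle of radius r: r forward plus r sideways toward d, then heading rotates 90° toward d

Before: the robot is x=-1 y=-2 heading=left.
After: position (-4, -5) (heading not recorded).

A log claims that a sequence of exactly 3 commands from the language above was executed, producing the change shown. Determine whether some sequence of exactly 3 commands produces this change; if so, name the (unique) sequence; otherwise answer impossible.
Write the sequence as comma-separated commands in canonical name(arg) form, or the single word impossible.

t0: x=-1 y=-2 heading=left
step 1 (arc(left, 1)): x=-2 y=-3 heading=down
step 2 (arc(right, 1)): x=-3 y=-4 heading=left
step 3 (arc(left, 1)): x=-4 y=-5 heading=down
no rival 3-sequence matches.

arc(left, 1), arc(right, 1), arc(left, 1)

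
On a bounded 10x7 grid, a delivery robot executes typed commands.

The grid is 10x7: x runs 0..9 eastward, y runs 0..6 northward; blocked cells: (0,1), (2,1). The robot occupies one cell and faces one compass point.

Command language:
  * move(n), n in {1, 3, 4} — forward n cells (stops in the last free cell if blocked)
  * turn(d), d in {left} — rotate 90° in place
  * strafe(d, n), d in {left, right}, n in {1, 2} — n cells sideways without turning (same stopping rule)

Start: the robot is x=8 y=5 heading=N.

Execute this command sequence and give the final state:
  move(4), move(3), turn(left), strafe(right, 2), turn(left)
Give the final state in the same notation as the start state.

x=8 y=6 heading=S

start: x=8 y=5 heading=N
step 1 (move(4)): x=8 y=6 heading=N
step 2 (move(3)): x=8 y=6 heading=N
step 3 (turn(left)): x=8 y=6 heading=W
step 4 (strafe(right, 2)): x=8 y=6 heading=W
step 5 (turn(left)): x=8 y=6 heading=S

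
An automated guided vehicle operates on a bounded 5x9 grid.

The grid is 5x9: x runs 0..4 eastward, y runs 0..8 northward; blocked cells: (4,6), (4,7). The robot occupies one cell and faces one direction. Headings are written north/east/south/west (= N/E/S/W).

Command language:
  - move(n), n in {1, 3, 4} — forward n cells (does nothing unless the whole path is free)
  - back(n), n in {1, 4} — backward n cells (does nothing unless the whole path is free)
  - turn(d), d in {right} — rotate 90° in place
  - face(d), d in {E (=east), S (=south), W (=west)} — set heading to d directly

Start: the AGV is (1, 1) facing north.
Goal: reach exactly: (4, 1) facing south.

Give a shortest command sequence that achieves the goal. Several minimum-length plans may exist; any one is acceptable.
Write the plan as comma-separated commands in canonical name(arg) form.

begin: (1, 1) facing north
[1] after turn(right): (1, 1) facing east
[2] after move(3): (4, 1) facing east
[3] after face(S): (4, 1) facing south
no 2-step plan works, so 3 is optimal.

turn(right), move(3), face(S)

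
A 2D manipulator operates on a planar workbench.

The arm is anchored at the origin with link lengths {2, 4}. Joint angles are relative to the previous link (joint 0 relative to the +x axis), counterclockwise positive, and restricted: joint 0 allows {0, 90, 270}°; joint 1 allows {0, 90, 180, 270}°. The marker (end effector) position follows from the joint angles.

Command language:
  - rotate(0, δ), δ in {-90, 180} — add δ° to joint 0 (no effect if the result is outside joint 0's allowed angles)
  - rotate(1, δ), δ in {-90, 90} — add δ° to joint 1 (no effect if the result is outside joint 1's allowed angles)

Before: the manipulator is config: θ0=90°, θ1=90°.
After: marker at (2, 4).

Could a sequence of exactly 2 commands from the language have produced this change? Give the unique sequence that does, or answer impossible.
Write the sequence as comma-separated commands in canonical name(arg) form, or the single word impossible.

rotate(0, -90), rotate(0, 180)

key: running rotate(0, 180) before rotate(0, -90) would end elsewhere — order is forced
start: config: θ0=90°, θ1=90°
[1] after rotate(0, -90): config: θ0=0°, θ1=90°
[2] after rotate(0, 180): config: θ0=0°, θ1=90°
no other 2-command option fits: unique.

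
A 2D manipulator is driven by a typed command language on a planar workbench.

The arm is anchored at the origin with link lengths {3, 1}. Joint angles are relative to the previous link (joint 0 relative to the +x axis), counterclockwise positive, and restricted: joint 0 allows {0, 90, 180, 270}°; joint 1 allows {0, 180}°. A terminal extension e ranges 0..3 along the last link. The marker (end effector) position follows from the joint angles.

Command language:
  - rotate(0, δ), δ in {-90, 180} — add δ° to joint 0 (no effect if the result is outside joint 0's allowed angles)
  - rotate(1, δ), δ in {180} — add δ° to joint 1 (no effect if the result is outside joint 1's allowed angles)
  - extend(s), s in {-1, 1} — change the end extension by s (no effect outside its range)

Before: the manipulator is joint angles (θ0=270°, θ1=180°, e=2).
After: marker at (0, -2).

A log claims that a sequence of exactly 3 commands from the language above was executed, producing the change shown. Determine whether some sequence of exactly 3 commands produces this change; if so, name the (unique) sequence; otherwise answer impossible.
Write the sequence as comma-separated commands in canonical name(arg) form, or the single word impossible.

initial: joint angles (θ0=270°, θ1=180°, e=2)
t=1 extend(-1) ⇒ joint angles (θ0=270°, θ1=180°, e=1)
t=2 extend(-1) ⇒ joint angles (θ0=270°, θ1=180°, e=0)
t=3 extend(-1) ⇒ joint angles (θ0=270°, θ1=180°, e=0)
no other 3-command option fits: unique.

extend(-1), extend(-1), extend(-1)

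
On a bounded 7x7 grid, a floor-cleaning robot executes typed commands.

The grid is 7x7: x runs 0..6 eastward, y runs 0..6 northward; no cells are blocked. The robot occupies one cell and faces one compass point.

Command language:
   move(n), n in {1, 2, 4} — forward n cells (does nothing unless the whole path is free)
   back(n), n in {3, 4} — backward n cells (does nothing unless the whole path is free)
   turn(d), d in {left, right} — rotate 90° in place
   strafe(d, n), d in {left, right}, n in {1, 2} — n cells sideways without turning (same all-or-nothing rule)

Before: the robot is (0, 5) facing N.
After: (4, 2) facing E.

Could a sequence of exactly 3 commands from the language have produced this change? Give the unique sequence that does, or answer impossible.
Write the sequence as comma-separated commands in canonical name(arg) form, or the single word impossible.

key: running move(4) before back(3) would end elsewhere — order is forced
from: (0, 5) facing N
step 1 (back(3)): (0, 2) facing N
step 2 (turn(right)): (0, 2) facing E
step 3 (move(4)): (4, 2) facing E
all 1331 alternatives checked — unique.

back(3), turn(right), move(4)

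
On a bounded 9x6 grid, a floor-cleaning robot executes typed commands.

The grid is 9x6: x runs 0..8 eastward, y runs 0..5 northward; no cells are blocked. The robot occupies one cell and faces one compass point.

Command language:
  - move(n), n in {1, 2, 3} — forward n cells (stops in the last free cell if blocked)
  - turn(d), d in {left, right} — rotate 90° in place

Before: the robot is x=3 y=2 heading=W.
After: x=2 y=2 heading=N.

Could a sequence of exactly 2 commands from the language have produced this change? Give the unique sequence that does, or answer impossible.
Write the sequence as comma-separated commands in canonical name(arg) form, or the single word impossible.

move(1), turn(right)

key: running turn(right) before move(1) would end elsewhere — order is forced
from: x=3 y=2 heading=W
[1] after move(1): x=2 y=2 heading=W
[2] after turn(right): x=2 y=2 heading=N
no other 2-command option fits: unique.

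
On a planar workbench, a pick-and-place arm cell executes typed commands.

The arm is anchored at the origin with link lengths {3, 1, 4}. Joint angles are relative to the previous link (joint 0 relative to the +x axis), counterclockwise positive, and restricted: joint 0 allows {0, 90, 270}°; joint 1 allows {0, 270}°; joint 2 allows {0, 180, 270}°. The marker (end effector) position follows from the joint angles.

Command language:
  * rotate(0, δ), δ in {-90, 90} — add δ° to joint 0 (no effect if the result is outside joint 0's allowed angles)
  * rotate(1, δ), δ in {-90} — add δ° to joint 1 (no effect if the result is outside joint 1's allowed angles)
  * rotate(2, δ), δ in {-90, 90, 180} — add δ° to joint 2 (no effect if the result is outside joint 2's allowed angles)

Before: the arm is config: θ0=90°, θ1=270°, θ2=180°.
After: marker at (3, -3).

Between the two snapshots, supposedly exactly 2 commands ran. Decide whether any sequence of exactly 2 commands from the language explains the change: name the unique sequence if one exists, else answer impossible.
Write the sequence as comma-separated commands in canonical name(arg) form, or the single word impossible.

begin: config: θ0=90°, θ1=270°, θ2=180°
step 1 (rotate(0, -90)): config: θ0=0°, θ1=270°, θ2=180°
step 2 (rotate(0, -90)): config: θ0=270°, θ1=270°, θ2=180°
all 36 alternatives checked — unique.

rotate(0, -90), rotate(0, -90)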